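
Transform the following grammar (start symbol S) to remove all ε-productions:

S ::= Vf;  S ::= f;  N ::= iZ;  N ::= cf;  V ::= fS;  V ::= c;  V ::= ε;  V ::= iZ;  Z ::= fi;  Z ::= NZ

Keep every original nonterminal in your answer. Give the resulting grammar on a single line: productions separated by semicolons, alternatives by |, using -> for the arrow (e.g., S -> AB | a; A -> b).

Nullable set: {V}.
S -> Vf: V nullable, giving Vf | f.
Drop V -> ε.
Unchanged (no nullable symbols): S -> f; N -> cf; N -> iZ; V -> c; V -> fS; V -> iZ; Z -> NZ; Z -> fi.

S -> f | Vf; N -> cf | iZ; V -> c | fS | iZ; Z -> NZ | fi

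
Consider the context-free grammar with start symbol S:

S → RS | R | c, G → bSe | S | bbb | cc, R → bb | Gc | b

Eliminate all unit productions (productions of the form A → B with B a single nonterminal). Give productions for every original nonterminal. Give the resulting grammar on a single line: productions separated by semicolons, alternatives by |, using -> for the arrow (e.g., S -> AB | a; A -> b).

S -> b | c | Gc | RS | bb; G -> b | c | Gc | RS | bb | cc | bSe | bbb; R -> b | Gc | bb

Unit productions: G->S, S->R.
Unit pairs (A ⇒* B via units): (G,R), (G,S), (S,R).
S: inherits non-unit rules of {R, S} → Gc | RS | b | bb | c.
G: inherits non-unit rules of {G, R, S} → Gc | RS | b | bSe | bb | bbb | c | cc.
R: inherits non-unit rules of {R} → Gc | b | bb.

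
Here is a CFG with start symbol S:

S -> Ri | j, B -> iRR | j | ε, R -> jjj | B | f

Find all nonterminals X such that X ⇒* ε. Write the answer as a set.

Directly nullable (have an ε-rule): {B}.
R is nullable via R -> B (every symbol on the right is already known nullable).
Not nullable: S — each has a terminal in every rule's right-hand side or depends on a non-nullable symbol.

{B, R}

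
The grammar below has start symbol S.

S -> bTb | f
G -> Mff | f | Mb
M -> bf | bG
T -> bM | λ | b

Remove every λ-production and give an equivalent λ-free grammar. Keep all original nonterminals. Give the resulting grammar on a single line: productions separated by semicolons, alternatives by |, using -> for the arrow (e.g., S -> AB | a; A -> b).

S -> f | bb | bTb; G -> f | Mb | Mff; M -> bG | bf; T -> b | bM

Nullable set: {T}.
S -> bTb: T nullable, giving bTb | bb.
Drop T -> λ.
Unchanged (no nullable symbols): S -> f; G -> Mb; G -> Mff; G -> f; M -> bG; M -> bf; T -> b; T -> bM.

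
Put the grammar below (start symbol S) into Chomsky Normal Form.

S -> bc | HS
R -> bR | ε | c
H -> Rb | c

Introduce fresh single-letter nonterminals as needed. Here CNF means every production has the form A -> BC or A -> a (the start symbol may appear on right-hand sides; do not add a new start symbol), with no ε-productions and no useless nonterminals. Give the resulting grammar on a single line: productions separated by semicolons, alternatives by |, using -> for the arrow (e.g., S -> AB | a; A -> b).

Nullable: {R}; after ε-elimination: S -> HS | bc; H -> b | c | Rb; R -> b | c | bR.
No unit productions to eliminate.
TERM: introduce A -> b, B -> c and substitute in every rule of length ≥2.

S -> AB | HS; A -> b; B -> c; H -> b | c | RA; R -> b | c | AR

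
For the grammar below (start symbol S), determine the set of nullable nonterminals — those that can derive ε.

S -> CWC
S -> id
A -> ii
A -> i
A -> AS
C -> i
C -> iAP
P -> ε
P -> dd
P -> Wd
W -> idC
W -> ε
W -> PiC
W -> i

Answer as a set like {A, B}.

Directly nullable (have an ε-rule): {P, W}.
Not nullable: A, C, S — each has a terminal in every rule's right-hand side or depends on a non-nullable symbol.

{P, W}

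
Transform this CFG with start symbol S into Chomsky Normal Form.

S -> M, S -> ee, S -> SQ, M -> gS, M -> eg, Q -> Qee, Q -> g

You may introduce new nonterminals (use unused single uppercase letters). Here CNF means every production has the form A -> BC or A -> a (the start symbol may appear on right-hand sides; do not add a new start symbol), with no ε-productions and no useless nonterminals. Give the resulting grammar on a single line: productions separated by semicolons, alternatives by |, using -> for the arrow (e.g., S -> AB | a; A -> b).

No ε-productions.
After unit-elimination: S -> SQ | ee | eg | gS; M -> eg | gS; Q -> g | Qee.
TERM: introduce A -> e, B -> g and substitute in every rule of length ≥2.
BIN: Q -> QAA becomes Q -> QC, C -> AA.
Drop unreachable/unproductive: M.

S -> AA | AB | BS | SQ; A -> e; B -> g; C -> AA; Q -> g | QC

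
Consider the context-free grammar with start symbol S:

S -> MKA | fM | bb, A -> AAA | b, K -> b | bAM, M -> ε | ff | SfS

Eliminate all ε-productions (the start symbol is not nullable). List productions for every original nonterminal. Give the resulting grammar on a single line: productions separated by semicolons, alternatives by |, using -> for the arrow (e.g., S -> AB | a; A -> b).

Nullable set: {M}.
S -> MKA: M nullable, giving KA | MKA.
S -> fM: M nullable, giving f | fM.
K -> bAM: M nullable, giving bA | bAM.
Drop M -> ε.
Unchanged (no nullable symbols): S -> bb; A -> AAA; A -> b; K -> b; M -> SfS; M -> ff.

S -> f | KA | bb | fM | MKA; A -> b | AAA; K -> b | bA | bAM; M -> ff | SfS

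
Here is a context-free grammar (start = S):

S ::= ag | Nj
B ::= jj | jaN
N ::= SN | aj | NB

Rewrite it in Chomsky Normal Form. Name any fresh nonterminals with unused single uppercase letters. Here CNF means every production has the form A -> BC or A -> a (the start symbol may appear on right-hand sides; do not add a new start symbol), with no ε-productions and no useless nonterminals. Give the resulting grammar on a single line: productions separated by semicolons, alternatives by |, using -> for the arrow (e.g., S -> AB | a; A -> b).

S -> CD | NA; A -> j; B -> AA | AE; C -> a; D -> g; E -> CN; N -> CA | NB | SN

No ε-productions.
No unit productions to eliminate.
TERM: introduce C -> a, D -> g, A -> j and substitute in every rule of length ≥2.
BIN: B -> ACN becomes B -> AE, E -> CN.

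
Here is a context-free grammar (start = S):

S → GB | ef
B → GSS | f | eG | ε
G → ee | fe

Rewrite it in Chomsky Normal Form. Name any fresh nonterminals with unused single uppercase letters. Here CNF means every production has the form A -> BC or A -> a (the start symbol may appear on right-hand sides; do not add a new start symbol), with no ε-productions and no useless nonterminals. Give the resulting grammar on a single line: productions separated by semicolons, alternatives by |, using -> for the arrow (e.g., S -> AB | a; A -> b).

Nullable: {B}; after ε-elimination: S -> G | GB | ef; B -> f | eG | GSS; G -> ee | fe.
After unit-elimination: S -> GB | ee | ef | fe; B -> f | eG | GSS; G -> ee | fe.
TERM: introduce A -> e, C -> f and substitute in every rule of length ≥2.
BIN: B -> GSS becomes B -> GD, D -> SS.

S -> AA | AC | CA | GB; A -> e; B -> f | AG | GD; C -> f; D -> SS; G -> AA | CA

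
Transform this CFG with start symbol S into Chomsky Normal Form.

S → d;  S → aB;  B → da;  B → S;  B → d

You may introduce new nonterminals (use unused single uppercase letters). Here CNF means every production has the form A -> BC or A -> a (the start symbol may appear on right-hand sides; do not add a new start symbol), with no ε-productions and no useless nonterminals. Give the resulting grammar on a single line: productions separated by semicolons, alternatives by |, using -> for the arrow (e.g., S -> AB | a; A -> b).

S -> d | AB; A -> a; B -> d | AB | CA; C -> d

No ε-productions.
After unit-elimination: S -> d | aB; B -> d | aB | da.
TERM: introduce A -> a, C -> d and substitute in every rule of length ≥2.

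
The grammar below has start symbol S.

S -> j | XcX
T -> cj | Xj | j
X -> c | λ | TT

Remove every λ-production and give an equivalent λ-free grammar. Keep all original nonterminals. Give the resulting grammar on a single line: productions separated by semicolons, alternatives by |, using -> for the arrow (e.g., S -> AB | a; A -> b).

S -> c | j | Xc | cX | XcX; T -> j | Xj | cj; X -> c | TT

Nullable set: {X}.
S -> XcX: X, X nullable, giving Xc | XcX | c | cX.
T -> Xj: X nullable, giving Xj | j.
Drop X -> λ.
Unchanged (no nullable symbols): S -> j; T -> cj; T -> j; X -> TT; X -> c.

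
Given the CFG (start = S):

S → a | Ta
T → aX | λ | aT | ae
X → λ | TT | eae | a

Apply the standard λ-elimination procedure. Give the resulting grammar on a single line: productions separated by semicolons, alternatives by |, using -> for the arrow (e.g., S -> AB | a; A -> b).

Nullable set: {T, X}.
S -> Ta: T nullable, giving Ta | a.
Drop T -> λ.
T -> aT: T nullable, giving a | aT.
T -> aX: X nullable, giving a | aX.
Drop X -> λ.
X -> TT: T, T nullable, giving T | TT.
Unchanged (no nullable symbols): S -> a; T -> ae; X -> a; X -> eae.

S -> a | Ta; T -> a | aT | aX | ae; X -> T | a | TT | eae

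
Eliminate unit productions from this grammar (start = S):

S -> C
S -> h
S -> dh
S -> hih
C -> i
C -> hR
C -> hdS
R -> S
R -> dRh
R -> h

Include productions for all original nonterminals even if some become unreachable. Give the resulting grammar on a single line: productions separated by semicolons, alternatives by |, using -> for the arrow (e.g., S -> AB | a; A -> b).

S -> h | i | dh | hR | hdS | hih; C -> i | hR | hdS; R -> h | i | dh | hR | dRh | hdS | hih

Unit productions: R->S, S->C.
Unit pairs (A ⇒* B via units): (R,C), (R,S), (S,C).
S: inherits non-unit rules of {C, S} → dh | h | hR | hdS | hih | i.
C: inherits non-unit rules of {C} → hR | hdS | i.
R: inherits non-unit rules of {C, R, S} → dRh | dh | h | hR | hdS | hih | i.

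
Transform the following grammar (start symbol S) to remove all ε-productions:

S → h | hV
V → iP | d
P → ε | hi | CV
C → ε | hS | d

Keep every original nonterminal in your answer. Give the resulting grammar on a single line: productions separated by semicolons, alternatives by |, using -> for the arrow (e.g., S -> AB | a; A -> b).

Nullable set: {C, P}.
Drop C -> ε.
Drop P -> ε.
P -> CV: C nullable, giving CV | V.
V -> iP: P nullable, giving i | iP.
Unchanged (no nullable symbols): S -> h; S -> hV; C -> d; C -> hS; P -> hi; V -> d.

S -> h | hV; C -> d | hS; P -> V | CV | hi; V -> d | i | iP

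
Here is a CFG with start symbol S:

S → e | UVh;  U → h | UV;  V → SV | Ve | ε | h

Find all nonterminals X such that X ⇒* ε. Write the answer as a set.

Directly nullable (have an ε-rule): {V}.
Not nullable: S, U — each has a terminal in every rule's right-hand side or depends on a non-nullable symbol.

{V}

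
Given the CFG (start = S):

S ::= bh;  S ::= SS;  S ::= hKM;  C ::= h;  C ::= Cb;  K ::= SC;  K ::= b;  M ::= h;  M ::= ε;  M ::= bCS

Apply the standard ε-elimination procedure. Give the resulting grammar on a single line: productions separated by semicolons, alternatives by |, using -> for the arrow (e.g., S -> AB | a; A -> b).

Nullable set: {M}.
S -> hKM: M nullable, giving hK | hKM.
Drop M -> ε.
Unchanged (no nullable symbols): S -> SS; S -> bh; C -> Cb; C -> h; K -> SC; K -> b; M -> bCS; M -> h.

S -> SS | bh | hK | hKM; C -> h | Cb; K -> b | SC; M -> h | bCS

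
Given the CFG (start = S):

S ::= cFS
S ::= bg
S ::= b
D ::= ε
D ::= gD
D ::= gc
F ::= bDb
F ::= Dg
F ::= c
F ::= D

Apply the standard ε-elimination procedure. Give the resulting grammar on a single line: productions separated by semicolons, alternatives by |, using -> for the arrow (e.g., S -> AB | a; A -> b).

Nullable set: {D, F}.
S -> cFS: F nullable, giving cFS | cS.
Drop D -> ε.
D -> gD: D nullable, giving g | gD.
F -> D: D nullable, giving D.
F -> Dg: D nullable, giving Dg | g.
F -> bDb: D nullable, giving bDb | bb.
Unchanged (no nullable symbols): S -> b; S -> bg; D -> gc; F -> c.

S -> b | bg | cS | cFS; D -> g | gD | gc; F -> D | c | g | Dg | bb | bDb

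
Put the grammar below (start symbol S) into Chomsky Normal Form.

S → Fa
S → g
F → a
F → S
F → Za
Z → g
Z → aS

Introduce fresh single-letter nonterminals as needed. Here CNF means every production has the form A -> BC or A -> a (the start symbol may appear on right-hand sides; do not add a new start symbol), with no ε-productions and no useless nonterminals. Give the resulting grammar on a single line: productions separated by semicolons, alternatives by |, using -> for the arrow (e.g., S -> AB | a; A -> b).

No ε-productions.
After unit-elimination: S -> g | Fa; F -> a | g | Fa | Za; Z -> g | aS.
TERM: introduce A -> a and substitute in every rule of length ≥2.

S -> g | FA; A -> a; F -> a | g | FA | ZA; Z -> g | AS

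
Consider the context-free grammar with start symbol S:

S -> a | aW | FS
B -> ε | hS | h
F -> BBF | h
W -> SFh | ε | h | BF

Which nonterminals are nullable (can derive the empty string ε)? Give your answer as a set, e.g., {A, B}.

{B, W}

Directly nullable (have an ε-rule): {B, W}.
Not nullable: F, S — each has a terminal in every rule's right-hand side or depends on a non-nullable symbol.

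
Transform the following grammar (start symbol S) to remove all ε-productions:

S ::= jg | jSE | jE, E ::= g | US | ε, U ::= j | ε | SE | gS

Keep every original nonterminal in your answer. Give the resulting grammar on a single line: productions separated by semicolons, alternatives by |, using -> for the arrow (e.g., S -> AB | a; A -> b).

Nullable set: {E, U}.
S -> jE: E nullable, giving j | jE.
S -> jSE: E nullable, giving jS | jSE.
Drop E -> ε.
E -> US: U nullable, giving S | US.
Drop U -> ε.
U -> SE: E nullable, giving S | SE.
Unchanged (no nullable symbols): S -> jg; E -> g; U -> gS; U -> j.

S -> j | jE | jS | jg | jSE; E -> S | g | US; U -> S | j | SE | gS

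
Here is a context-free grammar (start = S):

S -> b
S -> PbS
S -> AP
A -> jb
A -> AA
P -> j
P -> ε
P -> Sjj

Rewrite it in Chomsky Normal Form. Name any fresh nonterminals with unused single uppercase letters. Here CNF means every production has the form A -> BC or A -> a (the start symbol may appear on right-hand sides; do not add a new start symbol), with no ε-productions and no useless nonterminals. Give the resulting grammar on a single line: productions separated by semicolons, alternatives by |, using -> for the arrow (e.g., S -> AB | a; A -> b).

Nullable: {P}; after ε-elimination: S -> A | b | AP | bS | PbS; A -> AA | jb; P -> j | Sjj.
After unit-elimination: S -> b | AA | AP | bS | jb | PbS; A -> AA | jb; P -> j | Sjj.
TERM: introduce C -> b, B -> j and substitute in every rule of length ≥2.
BIN: P -> SBB becomes P -> SD, D -> BB; S -> PCS becomes S -> PE, E -> CS.

S -> b | AA | AP | BC | CS | PE; A -> AA | BC; B -> j; C -> b; D -> BB; E -> CS; P -> j | SD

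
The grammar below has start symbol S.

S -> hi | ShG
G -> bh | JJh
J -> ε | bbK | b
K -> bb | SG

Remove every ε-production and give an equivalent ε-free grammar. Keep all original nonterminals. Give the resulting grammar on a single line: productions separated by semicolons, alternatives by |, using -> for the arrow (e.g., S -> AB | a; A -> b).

Nullable set: {J}.
G -> JJh: J, J nullable, giving JJh | Jh | h.
Drop J -> ε.
Unchanged (no nullable symbols): S -> ShG; S -> hi; G -> bh; J -> b; J -> bbK; K -> SG; K -> bb.

S -> hi | ShG; G -> h | Jh | bh | JJh; J -> b | bbK; K -> SG | bb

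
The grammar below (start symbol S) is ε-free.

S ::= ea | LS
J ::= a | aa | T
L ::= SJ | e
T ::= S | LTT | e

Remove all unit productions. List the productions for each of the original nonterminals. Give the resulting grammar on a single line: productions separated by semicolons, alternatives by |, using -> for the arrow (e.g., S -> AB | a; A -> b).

S -> LS | ea; J -> a | e | LS | aa | ea | LTT; L -> e | SJ; T -> e | LS | ea | LTT

Unit productions: J->T, T->S.
Unit pairs (A ⇒* B via units): (J,S), (J,T), (T,S).
S: inherits non-unit rules of {S} → LS | ea.
J: inherits non-unit rules of {J, S, T} → LS | LTT | a | aa | e | ea.
L: inherits non-unit rules of {L} → SJ | e.
T: inherits non-unit rules of {S, T} → LS | LTT | e | ea.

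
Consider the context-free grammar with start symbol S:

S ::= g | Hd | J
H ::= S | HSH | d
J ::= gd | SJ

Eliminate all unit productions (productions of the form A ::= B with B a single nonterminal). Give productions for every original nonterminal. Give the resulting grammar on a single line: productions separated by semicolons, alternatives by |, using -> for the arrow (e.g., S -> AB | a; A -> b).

S -> g | Hd | SJ | gd; H -> d | g | Hd | SJ | gd | HSH; J -> SJ | gd

Unit productions: H->S, S->J.
Unit pairs (A ⇒* B via units): (H,J), (H,S), (S,J).
S: inherits non-unit rules of {J, S} → Hd | SJ | g | gd.
H: inherits non-unit rules of {H, J, S} → HSH | Hd | SJ | d | g | gd.
J: inherits non-unit rules of {J} → SJ | gd.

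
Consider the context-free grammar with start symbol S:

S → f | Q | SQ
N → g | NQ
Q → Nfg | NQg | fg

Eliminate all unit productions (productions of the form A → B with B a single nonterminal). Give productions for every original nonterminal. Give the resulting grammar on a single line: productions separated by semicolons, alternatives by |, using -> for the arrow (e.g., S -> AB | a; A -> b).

Unit productions: S->Q.
Unit pairs (A ⇒* B via units): (S,Q).
S: inherits non-unit rules of {Q, S} → NQg | Nfg | SQ | f | fg.
N: inherits non-unit rules of {N} → NQ | g.
Q: inherits non-unit rules of {Q} → NQg | Nfg | fg.

S -> f | SQ | fg | NQg | Nfg; N -> g | NQ; Q -> fg | NQg | Nfg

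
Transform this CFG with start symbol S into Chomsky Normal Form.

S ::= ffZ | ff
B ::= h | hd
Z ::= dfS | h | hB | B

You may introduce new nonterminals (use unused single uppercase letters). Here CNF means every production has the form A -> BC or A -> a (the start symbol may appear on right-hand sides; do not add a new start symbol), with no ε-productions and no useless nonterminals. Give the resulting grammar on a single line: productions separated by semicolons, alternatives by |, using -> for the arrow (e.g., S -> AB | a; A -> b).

No ε-productions.
After unit-elimination: S -> ff | ffZ; B -> h | hd; Z -> h | hB | hd | dfS.
TERM: introduce C -> d, D -> f, A -> h and substitute in every rule of length ≥2.
BIN: S -> DDZ becomes S -> DE, E -> DZ; Z -> CDS becomes Z -> CF, F -> DS.

S -> DD | DE; A -> h; B -> h | AC; C -> d; D -> f; E -> DZ; F -> DS; Z -> h | AB | AC | CF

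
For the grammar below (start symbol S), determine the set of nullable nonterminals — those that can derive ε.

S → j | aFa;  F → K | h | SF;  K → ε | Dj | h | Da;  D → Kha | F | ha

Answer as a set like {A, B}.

{D, F, K}

Directly nullable (have an ε-rule): {K}.
F is nullable via F -> K (every symbol on the right is already known nullable).
D is nullable via D -> F (every symbol on the right is already known nullable).
Not nullable: S — each has a terminal in every rule's right-hand side or depends on a non-nullable symbol.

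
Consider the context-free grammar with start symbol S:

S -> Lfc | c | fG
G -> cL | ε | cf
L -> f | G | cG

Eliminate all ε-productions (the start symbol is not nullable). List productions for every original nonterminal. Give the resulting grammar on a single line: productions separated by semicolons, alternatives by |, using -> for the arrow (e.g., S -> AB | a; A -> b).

Nullable set: {G, L}.
S -> Lfc: L nullable, giving Lfc | fc.
S -> fG: G nullable, giving f | fG.
Drop G -> ε.
G -> cL: L nullable, giving c | cL.
L -> G: G nullable, giving G.
L -> cG: G nullable, giving c | cG.
Unchanged (no nullable symbols): S -> c; G -> cf; L -> f.

S -> c | f | fG | fc | Lfc; G -> c | cL | cf; L -> G | c | f | cG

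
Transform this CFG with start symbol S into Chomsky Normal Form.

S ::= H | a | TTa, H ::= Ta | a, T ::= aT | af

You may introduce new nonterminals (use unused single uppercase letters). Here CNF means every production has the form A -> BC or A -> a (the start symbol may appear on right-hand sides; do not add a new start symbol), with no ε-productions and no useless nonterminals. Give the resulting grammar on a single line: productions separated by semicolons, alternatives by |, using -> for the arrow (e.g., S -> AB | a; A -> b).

S -> a | TA | TC; A -> a; B -> f; C -> TA; T -> AB | AT

No ε-productions.
After unit-elimination: S -> a | Ta | TTa; H -> a | Ta; T -> aT | af.
TERM: introduce A -> a, B -> f and substitute in every rule of length ≥2.
BIN: S -> TTA becomes S -> TC, C -> TA.
Drop unreachable/unproductive: H.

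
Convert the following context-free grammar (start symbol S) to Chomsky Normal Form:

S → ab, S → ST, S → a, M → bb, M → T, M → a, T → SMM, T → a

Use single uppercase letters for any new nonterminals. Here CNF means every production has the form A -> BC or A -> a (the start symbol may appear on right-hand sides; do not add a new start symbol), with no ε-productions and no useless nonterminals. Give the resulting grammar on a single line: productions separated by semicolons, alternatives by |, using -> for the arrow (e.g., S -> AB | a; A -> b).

S -> a | BA | ST; A -> b; B -> a; C -> MM; D -> MM; M -> a | AA | SC; T -> a | SD

No ε-productions.
After unit-elimination: S -> a | ST | ab; M -> a | bb | SMM; T -> a | SMM.
TERM: introduce B -> a, A -> b and substitute in every rule of length ≥2.
BIN: M -> SMM becomes M -> SC, C -> MM; T -> SMM becomes T -> SD, D -> MM.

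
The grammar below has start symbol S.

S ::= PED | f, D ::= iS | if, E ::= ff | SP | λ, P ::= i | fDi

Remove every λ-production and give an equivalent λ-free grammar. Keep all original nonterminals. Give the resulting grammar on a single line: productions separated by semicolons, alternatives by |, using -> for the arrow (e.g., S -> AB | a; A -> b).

Nullable set: {E}.
S -> PED: E nullable, giving PD | PED.
Drop E -> λ.
Unchanged (no nullable symbols): S -> f; D -> iS; D -> if; E -> SP; E -> ff; P -> fDi; P -> i.

S -> f | PD | PED; D -> iS | if; E -> SP | ff; P -> i | fDi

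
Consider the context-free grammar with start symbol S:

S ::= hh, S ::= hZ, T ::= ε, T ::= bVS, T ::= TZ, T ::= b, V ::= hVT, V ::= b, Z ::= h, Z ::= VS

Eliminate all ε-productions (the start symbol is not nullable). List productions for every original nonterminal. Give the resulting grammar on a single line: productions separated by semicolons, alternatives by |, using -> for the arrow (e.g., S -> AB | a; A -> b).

Nullable set: {T}.
Drop T -> ε.
T -> TZ: T nullable, giving TZ | Z.
V -> hVT: T nullable, giving hV | hVT.
Unchanged (no nullable symbols): S -> hZ; S -> hh; T -> b; T -> bVS; V -> b; Z -> VS; Z -> h.

S -> hZ | hh; T -> Z | b | TZ | bVS; V -> b | hV | hVT; Z -> h | VS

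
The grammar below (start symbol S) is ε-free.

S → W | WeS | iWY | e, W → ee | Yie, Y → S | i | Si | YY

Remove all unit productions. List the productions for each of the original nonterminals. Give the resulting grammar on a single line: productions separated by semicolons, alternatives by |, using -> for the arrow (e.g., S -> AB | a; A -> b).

S -> e | ee | WeS | Yie | iWY; W -> ee | Yie; Y -> e | i | Si | YY | ee | WeS | Yie | iWY

Unit productions: S->W, Y->S.
Unit pairs (A ⇒* B via units): (S,W), (Y,S), (Y,W).
S: inherits non-unit rules of {S, W} → WeS | Yie | e | ee | iWY.
W: inherits non-unit rules of {W} → Yie | ee.
Y: inherits non-unit rules of {S, W, Y} → Si | WeS | YY | Yie | e | ee | i | iWY.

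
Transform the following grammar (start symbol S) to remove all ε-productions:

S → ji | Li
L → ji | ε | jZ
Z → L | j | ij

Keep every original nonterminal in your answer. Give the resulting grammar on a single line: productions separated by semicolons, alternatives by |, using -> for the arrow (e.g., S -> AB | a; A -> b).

Nullable set: {L, Z}.
S -> Li: L nullable, giving Li | i.
Drop L -> ε.
L -> jZ: Z nullable, giving j | jZ.
Z -> L: L nullable, giving L.
Unchanged (no nullable symbols): S -> ji; L -> ji; Z -> ij; Z -> j.

S -> i | Li | ji; L -> j | jZ | ji; Z -> L | j | ij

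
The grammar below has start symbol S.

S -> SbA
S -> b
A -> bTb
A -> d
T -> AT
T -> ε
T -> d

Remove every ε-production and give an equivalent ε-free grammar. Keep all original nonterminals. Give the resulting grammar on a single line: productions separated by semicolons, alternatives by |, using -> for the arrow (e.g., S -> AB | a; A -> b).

Nullable set: {T}.
A -> bTb: T nullable, giving bTb | bb.
Drop T -> ε.
T -> AT: T nullable, giving A | AT.
Unchanged (no nullable symbols): S -> SbA; S -> b; A -> d; T -> d.

S -> b | SbA; A -> d | bb | bTb; T -> A | d | AT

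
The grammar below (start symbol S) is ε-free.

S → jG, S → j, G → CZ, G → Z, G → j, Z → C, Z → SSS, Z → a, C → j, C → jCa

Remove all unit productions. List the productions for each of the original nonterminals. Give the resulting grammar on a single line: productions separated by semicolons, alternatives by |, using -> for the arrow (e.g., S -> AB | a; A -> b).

Unit productions: G->Z, Z->C.
Unit pairs (A ⇒* B via units): (G,C), (G,Z), (Z,C).
S: inherits non-unit rules of {S} → j | jG.
C: inherits non-unit rules of {C} → j | jCa.
G: inherits non-unit rules of {C, G, Z} → CZ | SSS | a | j | jCa.
Z: inherits non-unit rules of {C, Z} → SSS | a | j | jCa.

S -> j | jG; C -> j | jCa; G -> a | j | CZ | SSS | jCa; Z -> a | j | SSS | jCa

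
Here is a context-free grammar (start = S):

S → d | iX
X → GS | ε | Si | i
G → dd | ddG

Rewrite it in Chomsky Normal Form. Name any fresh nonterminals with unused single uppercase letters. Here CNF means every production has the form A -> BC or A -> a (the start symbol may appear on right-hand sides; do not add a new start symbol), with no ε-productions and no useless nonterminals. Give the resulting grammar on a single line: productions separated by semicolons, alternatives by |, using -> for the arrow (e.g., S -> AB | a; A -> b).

S -> d | i | BX; A -> d; B -> i; C -> AG; G -> AA | AC; X -> i | GS | SB

Nullable: {X}; after ε-elimination: S -> d | i | iX; G -> dd | ddG; X -> i | GS | Si.
No unit productions to eliminate.
TERM: introduce A -> d, B -> i and substitute in every rule of length ≥2.
BIN: G -> AAG becomes G -> AC, C -> AG.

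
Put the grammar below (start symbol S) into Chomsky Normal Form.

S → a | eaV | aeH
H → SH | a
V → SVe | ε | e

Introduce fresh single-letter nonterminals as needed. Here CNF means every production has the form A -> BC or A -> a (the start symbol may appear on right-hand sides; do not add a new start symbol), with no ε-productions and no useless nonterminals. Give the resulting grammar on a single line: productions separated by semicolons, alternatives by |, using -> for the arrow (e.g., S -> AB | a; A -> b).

S -> a | AC | BA | BD; A -> a; B -> e; C -> BH; D -> AV; E -> VB; H -> a | SH; V -> e | SB | SE

Nullable: {V}; after ε-elimination: S -> a | ea | aeH | eaV; H -> a | SH; V -> e | Se | SVe.
No unit productions to eliminate.
TERM: introduce A -> a, B -> e and substitute in every rule of length ≥2.
BIN: S -> ABH becomes S -> AC, C -> BH; S -> BAV becomes S -> BD, D -> AV; V -> SVB becomes V -> SE, E -> VB.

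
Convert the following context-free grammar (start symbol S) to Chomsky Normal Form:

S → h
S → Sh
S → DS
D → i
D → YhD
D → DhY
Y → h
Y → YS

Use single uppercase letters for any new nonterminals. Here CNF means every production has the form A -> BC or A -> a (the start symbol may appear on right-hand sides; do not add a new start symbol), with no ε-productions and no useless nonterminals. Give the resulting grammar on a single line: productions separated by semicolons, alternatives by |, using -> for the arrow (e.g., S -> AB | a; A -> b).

No ε-productions.
No unit productions to eliminate.
TERM: introduce A -> h and substitute in every rule of length ≥2.
BIN: D -> DAY becomes D -> DB, B -> AY; D -> YAD becomes D -> YC, C -> AD.

S -> h | DS | SA; A -> h; B -> AY; C -> AD; D -> i | DB | YC; Y -> h | YS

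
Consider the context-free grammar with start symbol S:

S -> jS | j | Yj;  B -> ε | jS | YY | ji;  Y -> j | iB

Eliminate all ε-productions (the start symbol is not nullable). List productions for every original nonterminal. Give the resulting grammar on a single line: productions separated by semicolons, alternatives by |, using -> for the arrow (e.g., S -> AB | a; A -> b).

S -> j | Yj | jS; B -> YY | jS | ji; Y -> i | j | iB

Nullable set: {B}.
Drop B -> ε.
Y -> iB: B nullable, giving i | iB.
Unchanged (no nullable symbols): S -> Yj; S -> j; S -> jS; B -> YY; B -> jS; B -> ji; Y -> j.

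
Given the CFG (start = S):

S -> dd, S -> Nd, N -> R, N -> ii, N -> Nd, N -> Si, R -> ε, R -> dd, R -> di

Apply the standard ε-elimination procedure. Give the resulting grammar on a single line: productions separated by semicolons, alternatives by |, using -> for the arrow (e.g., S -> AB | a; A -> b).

S -> d | Nd | dd; N -> R | d | Nd | Si | ii; R -> dd | di

Nullable set: {N, R}.
S -> Nd: N nullable, giving Nd | d.
N -> Nd: N nullable, giving Nd | d.
N -> R: R nullable, giving R.
Drop R -> ε.
Unchanged (no nullable symbols): S -> dd; N -> Si; N -> ii; R -> dd; R -> di.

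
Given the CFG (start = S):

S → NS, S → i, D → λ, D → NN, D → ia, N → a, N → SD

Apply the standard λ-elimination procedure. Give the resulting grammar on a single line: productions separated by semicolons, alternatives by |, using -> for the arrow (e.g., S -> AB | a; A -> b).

S -> i | NS; D -> NN | ia; N -> S | a | SD

Nullable set: {D}.
Drop D -> λ.
N -> SD: D nullable, giving S | SD.
Unchanged (no nullable symbols): S -> NS; S -> i; D -> NN; D -> ia; N -> a.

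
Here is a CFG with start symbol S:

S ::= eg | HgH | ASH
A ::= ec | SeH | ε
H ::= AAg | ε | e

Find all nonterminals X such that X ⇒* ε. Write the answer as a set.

{A, H}

Directly nullable (have an ε-rule): {A, H}.
Not nullable: S — each has a terminal in every rule's right-hand side or depends on a non-nullable symbol.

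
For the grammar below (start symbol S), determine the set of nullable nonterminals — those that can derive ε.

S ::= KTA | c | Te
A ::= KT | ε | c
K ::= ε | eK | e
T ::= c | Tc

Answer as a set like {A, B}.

{A, K}

Directly nullable (have an ε-rule): {A, K}.
Not nullable: S, T — each has a terminal in every rule's right-hand side or depends on a non-nullable symbol.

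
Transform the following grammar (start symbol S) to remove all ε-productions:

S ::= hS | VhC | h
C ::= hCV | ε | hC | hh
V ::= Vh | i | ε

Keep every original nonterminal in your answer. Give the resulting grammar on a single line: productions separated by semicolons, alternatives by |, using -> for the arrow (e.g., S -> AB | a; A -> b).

Nullable set: {C, V}.
S -> VhC: V, C nullable, giving Vh | VhC | h | hC.
Drop C -> ε.
C -> hC: C nullable, giving h | hC.
C -> hCV: C, V nullable, giving h | hC | hCV | hV.
Drop V -> ε.
V -> Vh: V nullable, giving Vh | h.
Unchanged (no nullable symbols): S -> h; S -> hS; C -> hh; V -> i.

S -> h | Vh | hC | hS | VhC; C -> h | hC | hV | hh | hCV; V -> h | i | Vh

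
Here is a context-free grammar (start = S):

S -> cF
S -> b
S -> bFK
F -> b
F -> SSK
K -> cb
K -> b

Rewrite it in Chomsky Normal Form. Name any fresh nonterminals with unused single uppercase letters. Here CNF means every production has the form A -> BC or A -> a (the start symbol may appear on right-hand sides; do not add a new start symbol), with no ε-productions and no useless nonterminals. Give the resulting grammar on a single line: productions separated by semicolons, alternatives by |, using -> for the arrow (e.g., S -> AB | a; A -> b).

S -> b | AF | BD; A -> c; B -> b; C -> SK; D -> FK; F -> b | SC; K -> b | AB

No ε-productions.
No unit productions to eliminate.
TERM: introduce B -> b, A -> c and substitute in every rule of length ≥2.
BIN: F -> SSK becomes F -> SC, C -> SK; S -> BFK becomes S -> BD, D -> FK.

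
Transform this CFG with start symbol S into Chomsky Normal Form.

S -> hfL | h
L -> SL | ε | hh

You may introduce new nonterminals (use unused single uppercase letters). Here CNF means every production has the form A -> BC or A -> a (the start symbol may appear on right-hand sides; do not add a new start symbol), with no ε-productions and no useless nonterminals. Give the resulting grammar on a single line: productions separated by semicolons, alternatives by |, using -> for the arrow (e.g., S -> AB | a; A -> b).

Nullable: {L}; after ε-elimination: S -> h | hf | hfL; L -> S | SL | hh.
After unit-elimination: S -> h | hf | hfL; L -> h | SL | hf | hh | hfL.
TERM: introduce B -> f, A -> h and substitute in every rule of length ≥2.
BIN: L -> ABL becomes L -> AC, C -> BL; S -> ABL becomes S -> AD, D -> BL.

S -> h | AB | AD; A -> h; B -> f; C -> BL; D -> BL; L -> h | AA | AB | AC | SL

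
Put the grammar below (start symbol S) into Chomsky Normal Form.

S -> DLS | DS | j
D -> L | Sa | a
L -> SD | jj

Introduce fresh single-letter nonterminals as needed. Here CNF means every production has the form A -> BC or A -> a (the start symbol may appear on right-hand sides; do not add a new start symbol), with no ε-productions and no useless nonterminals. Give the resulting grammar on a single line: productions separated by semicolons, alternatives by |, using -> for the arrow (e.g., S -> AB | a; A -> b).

S -> j | DC | DS; A -> a; B -> j; C -> LS; D -> a | BB | SA | SD; L -> BB | SD

No ε-productions.
After unit-elimination: S -> j | DS | DLS; D -> a | SD | Sa | jj; L -> SD | jj.
TERM: introduce A -> a, B -> j and substitute in every rule of length ≥2.
BIN: S -> DLS becomes S -> DC, C -> LS.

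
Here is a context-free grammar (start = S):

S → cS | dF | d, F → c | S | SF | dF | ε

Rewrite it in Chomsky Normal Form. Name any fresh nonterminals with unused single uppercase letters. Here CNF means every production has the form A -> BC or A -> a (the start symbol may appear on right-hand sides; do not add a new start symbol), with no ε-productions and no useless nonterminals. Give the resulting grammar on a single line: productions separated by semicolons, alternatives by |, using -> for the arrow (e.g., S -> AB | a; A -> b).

Nullable: {F}; after ε-elimination: S -> d | cS | dF; F -> S | c | d | SF | dF.
After unit-elimination: S -> d | cS | dF; F -> c | d | SF | cS | dF.
TERM: introduce A -> c, B -> d and substitute in every rule of length ≥2.

S -> d | AS | BF; A -> c; B -> d; F -> c | d | AS | BF | SF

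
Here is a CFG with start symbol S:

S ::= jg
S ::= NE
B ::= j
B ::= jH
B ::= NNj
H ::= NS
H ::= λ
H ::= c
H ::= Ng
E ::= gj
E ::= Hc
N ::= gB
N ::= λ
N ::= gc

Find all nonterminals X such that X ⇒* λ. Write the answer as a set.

{H, N}

Directly nullable (have an ε-rule): {H, N}.
Not nullable: B, E, S — each has a terminal in every rule's right-hand side or depends on a non-nullable symbol.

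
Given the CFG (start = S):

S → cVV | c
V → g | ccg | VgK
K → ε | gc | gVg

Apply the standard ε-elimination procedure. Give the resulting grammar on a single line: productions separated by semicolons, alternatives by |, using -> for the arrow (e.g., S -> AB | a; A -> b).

Nullable set: {K}.
Drop K -> ε.
V -> VgK: K nullable, giving Vg | VgK.
Unchanged (no nullable symbols): S -> c; S -> cVV; K -> gVg; K -> gc; V -> ccg; V -> g.

S -> c | cVV; K -> gc | gVg; V -> g | Vg | VgK | ccg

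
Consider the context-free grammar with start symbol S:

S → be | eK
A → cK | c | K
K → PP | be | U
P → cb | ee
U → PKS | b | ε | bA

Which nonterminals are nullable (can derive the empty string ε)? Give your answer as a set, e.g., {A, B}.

Directly nullable (have an ε-rule): {U}.
K is nullable via K -> U (every symbol on the right is already known nullable).
A is nullable via A -> K (every symbol on the right is already known nullable).
Not nullable: P, S — each has a terminal in every rule's right-hand side or depends on a non-nullable symbol.

{A, K, U}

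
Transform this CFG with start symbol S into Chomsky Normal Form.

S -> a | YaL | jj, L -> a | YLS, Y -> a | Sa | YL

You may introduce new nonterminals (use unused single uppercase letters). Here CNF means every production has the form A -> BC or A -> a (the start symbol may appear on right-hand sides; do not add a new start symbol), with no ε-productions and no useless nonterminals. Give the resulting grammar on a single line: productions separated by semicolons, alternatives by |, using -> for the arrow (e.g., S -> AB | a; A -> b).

No ε-productions.
No unit productions to eliminate.
TERM: introduce A -> a, B -> j and substitute in every rule of length ≥2.
BIN: L -> YLS becomes L -> YC, C -> LS; S -> YAL becomes S -> YD, D -> AL.

S -> a | BB | YD; A -> a; B -> j; C -> LS; D -> AL; L -> a | YC; Y -> a | SA | YL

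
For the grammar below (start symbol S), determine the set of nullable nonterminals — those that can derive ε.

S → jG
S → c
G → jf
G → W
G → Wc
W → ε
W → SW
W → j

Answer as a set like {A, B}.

{G, W}

Directly nullable (have an ε-rule): {W}.
G is nullable via G -> W (every symbol on the right is already known nullable).
Not nullable: S — each has a terminal in every rule's right-hand side or depends on a non-nullable symbol.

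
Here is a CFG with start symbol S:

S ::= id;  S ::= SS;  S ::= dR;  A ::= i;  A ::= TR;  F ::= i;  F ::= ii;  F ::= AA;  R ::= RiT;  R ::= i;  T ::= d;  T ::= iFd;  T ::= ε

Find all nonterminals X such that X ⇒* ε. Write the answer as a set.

{T}

Directly nullable (have an ε-rule): {T}.
Not nullable: A, F, R, S — each has a terminal in every rule's right-hand side or depends on a non-nullable symbol.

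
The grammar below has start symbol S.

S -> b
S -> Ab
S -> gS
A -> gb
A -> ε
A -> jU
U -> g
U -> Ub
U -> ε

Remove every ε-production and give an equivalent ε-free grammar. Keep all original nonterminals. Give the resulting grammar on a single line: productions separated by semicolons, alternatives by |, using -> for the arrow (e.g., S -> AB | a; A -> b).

S -> b | Ab | gS; A -> j | gb | jU; U -> b | g | Ub

Nullable set: {A, U}.
S -> Ab: A nullable, giving Ab | b.
Drop A -> ε.
A -> jU: U nullable, giving j | jU.
Drop U -> ε.
U -> Ub: U nullable, giving Ub | b.
Unchanged (no nullable symbols): S -> b; S -> gS; A -> gb; U -> g.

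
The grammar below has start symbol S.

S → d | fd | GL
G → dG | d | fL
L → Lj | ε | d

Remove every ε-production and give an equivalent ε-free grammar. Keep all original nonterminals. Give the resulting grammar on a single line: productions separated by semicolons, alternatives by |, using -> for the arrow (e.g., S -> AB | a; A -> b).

S -> G | d | GL | fd; G -> d | f | dG | fL; L -> d | j | Lj

Nullable set: {L}.
S -> GL: L nullable, giving G | GL.
G -> fL: L nullable, giving f | fL.
Drop L -> ε.
L -> Lj: L nullable, giving Lj | j.
Unchanged (no nullable symbols): S -> d; S -> fd; G -> d; G -> dG; L -> d.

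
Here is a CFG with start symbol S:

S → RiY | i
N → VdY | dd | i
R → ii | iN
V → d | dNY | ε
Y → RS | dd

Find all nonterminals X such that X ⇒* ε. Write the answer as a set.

{V}

Directly nullable (have an ε-rule): {V}.
Not nullable: N, R, S, Y — each has a terminal in every rule's right-hand side or depends on a non-nullable symbol.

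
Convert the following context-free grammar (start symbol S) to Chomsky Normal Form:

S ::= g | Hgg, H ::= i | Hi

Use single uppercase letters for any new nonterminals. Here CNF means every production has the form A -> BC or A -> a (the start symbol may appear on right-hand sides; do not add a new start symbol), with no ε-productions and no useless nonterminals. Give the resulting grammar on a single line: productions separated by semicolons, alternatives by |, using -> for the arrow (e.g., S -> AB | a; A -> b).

No ε-productions.
No unit productions to eliminate.
TERM: introduce B -> g, A -> i and substitute in every rule of length ≥2.
BIN: S -> HBB becomes S -> HC, C -> BB.

S -> g | HC; A -> i; B -> g; C -> BB; H -> i | HA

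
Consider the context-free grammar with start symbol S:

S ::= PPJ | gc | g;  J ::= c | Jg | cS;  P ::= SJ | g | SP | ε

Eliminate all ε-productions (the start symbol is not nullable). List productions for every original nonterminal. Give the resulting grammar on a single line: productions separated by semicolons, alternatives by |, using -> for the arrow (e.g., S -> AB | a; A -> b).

S -> J | g | PJ | gc | PPJ; J -> c | Jg | cS; P -> S | g | SJ | SP

Nullable set: {P}.
S -> PPJ: P, P nullable, giving J | PJ | PPJ.
Drop P -> ε.
P -> SP: P nullable, giving S | SP.
Unchanged (no nullable symbols): S -> g; S -> gc; J -> Jg; J -> c; J -> cS; P -> SJ; P -> g.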